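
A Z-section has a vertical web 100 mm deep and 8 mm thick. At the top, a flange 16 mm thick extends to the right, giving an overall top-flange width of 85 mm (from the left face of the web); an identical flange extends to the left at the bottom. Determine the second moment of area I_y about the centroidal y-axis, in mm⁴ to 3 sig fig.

Split into non-overlapping primitives; take the origin at the lower-left of the bounding box.
Web: 8 × 100, A = 800 mm², x = 81 mm, Ī = 4266.7 mm⁴.
Top flange (beyond web): 77 × 16, A = 1 232 mm², x = 123.5 mm, Ī = 608 711 mm⁴.
Bottom flange (beyond web): 77 × 16, A = 1 232 mm², x = 38.5 mm, Ī = 608 711 mm⁴.
Centroid: x̄ = ΣA·x / ΣA = 81 mm.
Transfer each piece to the centroidal y-axis using Ī + A·d² with d = x − 81:
  web: d = 0 mm → contributes +4266.7 mm⁴
  top flange (beyond web): d = 42.5 mm → contributes +2 834 011 mm⁴
  bottom flange (beyond web): d = -42.5 mm → contributes +2 834 011 mm⁴
Total I = 5 672 288 mm⁴.

I_y ≈ 5.67 × 10⁶ mm⁴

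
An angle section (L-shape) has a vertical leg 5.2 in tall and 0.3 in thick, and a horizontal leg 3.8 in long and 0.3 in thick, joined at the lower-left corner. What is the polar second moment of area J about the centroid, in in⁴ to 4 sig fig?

Treat the section as a set of non-overlapping primitives; coordinates are from the bounding-box lower-left.
Vertical leg: 0.3 × 5.2, A = 1.56 in², y = 2.6 in, Ī = 3.5152 in⁴.
Horizontal leg (remainder): 3.5 × 0.3, A = 1.05 in², y = 0.15 in, Ī = 0.007875 in⁴.
Centroid: ȳ = ΣA·y / ΣA = 1.61437 in.
Transfer each piece to the centroidal x-axis using Ī + A·d² with d = y − 1.61437:
  vertical leg: d = 0.985632 in → contributes +5.03069 in⁴
  horizontal leg (remainder): d = -1.46437 in → contributes +2.25947 in⁴
Total I = 7.29016 in⁴.
For the y-axis: x̄ = 0.914368 in.
Repeating about the centroidal y-axis gives I_y = 3.34916 in⁴.
Polar second moment: J = I_x + I_y = 10.6393 in⁴.

J ≈ 10.64 in⁴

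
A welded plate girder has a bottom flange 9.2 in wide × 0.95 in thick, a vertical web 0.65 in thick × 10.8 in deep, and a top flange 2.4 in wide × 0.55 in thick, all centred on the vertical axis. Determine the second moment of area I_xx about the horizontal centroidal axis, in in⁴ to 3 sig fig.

I_xx ≈ 300 in⁴

Treat the section as a set of non-overlapping primitives; coordinates are from the bounding-box lower-left.
Bottom plate: 9.2 × 0.95, A = 8.74 in², y = 0.475 in, Ī = 0.65732 in⁴.
Web plate: 0.65 × 10.8, A = 7.02 in², y = 6.35 in, Ī = 68.234 in⁴.
Top plate: 2.4 × 0.55, A = 1.32 in², y = 12.025 in, Ī = 0.033275 in⁴.
Centroid: ȳ = ΣA·y / ΣA = 3.7823 in.
Transfer each piece to the horizontal centroidal axis using Ī + A·d² with d = y − 3.7823:
  bottom plate: d = -3.3073 in → contributes +96.257 in⁴
  web plate: d = 2.5677 in → contributes +114.52 in⁴
  top plate: d = 8.2427 in → contributes +89.717 in⁴
Total I = 300.49 in⁴.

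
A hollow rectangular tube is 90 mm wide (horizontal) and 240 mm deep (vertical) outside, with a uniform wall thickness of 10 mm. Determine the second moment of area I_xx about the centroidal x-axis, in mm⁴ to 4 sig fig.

I_xx ≈ 4.157 × 10⁷ mm⁴

Decompose the section into non-overlapping parts with the origin at the bottom-left of its bounding rectangle.
Outer rectangle: 90 × 240, A = 21 600 mm², y = 120 mm, Ī = 103 680 000 mm⁴.
Inner void (subtracted): 70 × 220, A = 15 400 mm², y = 120 mm, Ī = 62 113 333 mm⁴.
By symmetry the centroid is at mid-height, ȳ = 120 mm.
All pieces are centred on the centroidal x-axis, so I = ΣĪ (holes subtracted) = 41 566 667 mm⁴.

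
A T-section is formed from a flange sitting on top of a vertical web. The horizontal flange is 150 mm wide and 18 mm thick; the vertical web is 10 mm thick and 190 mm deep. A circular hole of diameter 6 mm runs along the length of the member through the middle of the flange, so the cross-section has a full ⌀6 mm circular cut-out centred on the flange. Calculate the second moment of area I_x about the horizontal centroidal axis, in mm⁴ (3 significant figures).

I_x ≈ 1.78 × 10⁷ mm⁴

Split into non-overlapping primitives; take the origin at the lower-left of the bounding box.
Flange: 150 × 18, A = 2 700 mm², y = 199 mm, Ī = 72 900 mm⁴.
Web: 10 × 190, A = 1 900 mm², y = 95 mm, Ī = 5 715 833 mm⁴.
Hole (subtracted): ⌀6, A = 28.274 mm², y = 199 mm, Ī = 63.617 mm⁴.
Centroid: ȳ = ΣA·y / ΣA = 155.78 mm.
Transfer each piece to the horizontal centroidal axis using Ī + A·d² with d = y − 155.78:
  flange: d = 43.222 mm → contributes +5 116 926 mm⁴
  web: d = -60.778 mm → contributes +12 734 323 mm⁴
  hole: d = 43.222 mm → contributes −52 885 mm⁴
Total I = 17 798 365 mm⁴.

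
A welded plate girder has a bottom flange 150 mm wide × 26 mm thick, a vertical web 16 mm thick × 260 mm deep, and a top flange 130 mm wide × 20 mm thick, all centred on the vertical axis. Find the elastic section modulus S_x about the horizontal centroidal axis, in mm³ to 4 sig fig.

S_x ≈ 8.975 × 10⁵ mm³

Decompose the section into non-overlapping parts with the origin at the bottom-left of its bounding rectangle.
Bottom plate: 150 × 26, A = 3 900 mm², y = 13 mm, Ī = 219 700 mm⁴.
Web plate: 16 × 260, A = 4 160 mm², y = 156 mm, Ī = 23 434 667 mm⁴.
Top plate: 130 × 20, A = 2 600 mm², y = 296 mm, Ī = 86666.7 mm⁴.
Centroid: ȳ = ΣA·y / ΣA = 137.829 mm.
Transfer each piece to the horizontal centroidal axis using Ī + A·d² with d = y − 137.829:
  bottom plate: d = -124.829 mm → contributes +60 990 850 mm⁴
  web plate: d = 18.1707 mm → contributes +24 808 197 mm⁴
  top plate: d = 158.171 mm → contributes +65 133 416 mm⁴
Total I = 150 932 463 mm⁴.
Extreme fibre distance c = 168.171 mm; S = I/c = 897 495 mm³.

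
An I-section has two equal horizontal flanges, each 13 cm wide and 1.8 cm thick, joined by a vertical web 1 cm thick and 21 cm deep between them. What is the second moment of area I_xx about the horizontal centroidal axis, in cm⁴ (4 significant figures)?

I_xx ≈ 6867 cm⁴

Break the section into simple shapes (no overlaps), measuring from the bottom-left corner of the bounding box.
Bottom flange: 13 × 1.8, A = 23.4 cm², y = 0.9 cm, Ī = 6.318 cm⁴.
Web: 1 × 21, A = 21 cm², y = 12.3 cm, Ī = 771.75 cm⁴.
Top flange: 13 × 1.8, A = 23.4 cm², y = 23.7 cm, Ī = 6.318 cm⁴.
By symmetry the centroid is at mid-height, ȳ = 12.3 cm.
Transfer each piece to the horizontal centroidal axis using Ī + A·d² with d = y − 12.3:
  bottom flange: d = -11.4 cm → contributes +3047.38 cm⁴
  web: d = 0 cm → contributes +771.75 cm⁴
  top flange: d = 11.4 cm → contributes +3047.38 cm⁴
Total I = 6866.51 cm⁴.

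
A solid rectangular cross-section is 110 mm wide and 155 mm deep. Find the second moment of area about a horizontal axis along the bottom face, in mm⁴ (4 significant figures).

The section: 110 × 155, A = 17 050 mm², y = 77.5 mm, Ī = 34 135 521 mm⁴.
Transfer it to the base of the section using Ī + A·d² with d = y − 0:
  the section: d = 77.5 mm → contributes +136 542 083 mm⁴
Total I = 136 542 083 mm⁴.

I_base ≈ 1.365 × 10⁸ mm⁴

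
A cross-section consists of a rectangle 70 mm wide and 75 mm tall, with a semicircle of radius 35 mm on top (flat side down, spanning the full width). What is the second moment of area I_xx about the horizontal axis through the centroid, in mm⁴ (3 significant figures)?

Break the section into simple shapes (no overlaps), measuring from the bottom-left corner of the bounding box.
Rectangular body: 70 × 75, A = 5 250 mm², y = 37.5 mm, Ī = 2 460 938 mm⁴.
Semicircular cap: semicircle r = 35, A = 1924.2 mm², y = 89.854 mm, Ī = 164 704 mm⁴.
Centroid: ȳ = ΣA·y / ΣA = 51.542 mm.
Transfer each piece to the horizontal axis through the centroid using Ī + A·d² with d = y − 51.542:
  rectangular body: d = -14.042 mm → contributes +3 496 148 mm⁴
  semicircular cap: d = 38.312 mm → contributes +2 989 141 mm⁴
Total I = 6 485 289 mm⁴.

I_xx ≈ 6.49 × 10⁶ mm⁴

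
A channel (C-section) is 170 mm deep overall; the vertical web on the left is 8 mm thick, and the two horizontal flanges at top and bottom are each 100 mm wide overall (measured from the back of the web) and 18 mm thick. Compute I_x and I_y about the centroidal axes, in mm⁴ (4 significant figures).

Treat the section as a set of non-overlapping primitives; coordinates are from the bounding-box lower-left.
Web: 8 × 170, A = 1 360 mm², y = 85 mm, Ī = 3 275 333 mm⁴.
Top flange (beyond web): 92 × 18, A = 1 656 mm², y = 161 mm, Ī = 44 712 mm⁴.
Bottom flange (beyond web): 92 × 18, A = 1 656 mm², y = 9 mm, Ī = 44 712 mm⁴.
By symmetry the centroid is at mid-height, ȳ = 85 mm.
Transfer each piece to the centroidal x-axis using Ī + A·d² with d = y − 85:
  web: d = 0 mm → contributes +3 275 333 mm⁴
  top flange (beyond web): d = 76 mm → contributes +9 609 768 mm⁴
  bottom flange (beyond web): d = -76 mm → contributes +9 609 768 mm⁴
Total I = 22 494 869 mm⁴.
For the y-axis: x̄ = 39.4452 mm.
Repeating about the centroidal y-axis gives I_y = 4 753 591 mm⁴.

I_x ≈ 2.249 × 10⁷ mm⁴, I_y ≈ 4.754 × 10⁶ mm⁴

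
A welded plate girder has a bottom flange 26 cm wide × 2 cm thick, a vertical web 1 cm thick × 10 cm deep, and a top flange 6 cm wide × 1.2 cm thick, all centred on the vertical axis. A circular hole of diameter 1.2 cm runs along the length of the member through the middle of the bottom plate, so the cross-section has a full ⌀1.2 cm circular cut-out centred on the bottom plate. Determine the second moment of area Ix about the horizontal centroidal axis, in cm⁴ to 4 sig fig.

Ix ≈ 1128 cm⁴

Decompose the section into non-overlapping parts with the origin at the bottom-left of its bounding rectangle.
Bottom plate: 26 × 2, A = 52 cm², y = 1 cm, Ī = 17.3333 cm⁴.
Web plate: 1 × 10, A = 10 cm², y = 7 cm, Ī = 83.3333 cm⁴.
Top plate: 6 × 1.2, A = 7.2 cm², y = 12.6 cm, Ī = 0.864 cm⁴.
Hole (subtracted): ⌀1.2, A = 1.13097 cm², y = 1 cm, Ī = 0.101788 cm⁴.
Centroid: ȳ = ΣA·y / ΣA = 3.10845 cm.
Transfer each piece to the horizontal centroidal axis using Ī + A·d² with d = y − 3.10845:
  bottom plate: d = -2.10845 cm → contributes +248.502 cm⁴
  web plate: d = 3.89155 cm → contributes +234.775 cm⁴
  top plate: d = 9.49155 cm → contributes +649.509 cm⁴
  hole: d = -2.10845 cm → contributes −5.12959 cm⁴
Total I = 1127.66 cm⁴.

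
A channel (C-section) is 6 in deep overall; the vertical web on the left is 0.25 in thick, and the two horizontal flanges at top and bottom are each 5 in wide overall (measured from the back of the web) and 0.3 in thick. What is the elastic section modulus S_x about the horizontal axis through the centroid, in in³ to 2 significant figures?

S_x ≈ 9.2 in³

Split into non-overlapping primitives; take the origin at the lower-left of the bounding box.
Web: 0.25 × 6, A = 1.5 in², y = 3 in, Ī = 4.5 in⁴.
Top flange (beyond web): 4.75 × 0.3, A = 1.425 in², y = 5.85 in, Ī = 0.01069 in⁴.
Bottom flange (beyond web): 4.75 × 0.3, A = 1.425 in², y = 0.15 in, Ī = 0.01069 in⁴.
By symmetry the centroid is at mid-height, ȳ = 3 in.
Transfer each piece to the horizontal axis through the centroid using Ī + A·d² with d = y − 3:
  web: d = 0 in → contributes +4.5 in⁴
  top flange (beyond web): d = 2.85 in → contributes +11.59 in⁴
  bottom flange (beyond web): d = -2.85 in → contributes +11.59 in⁴
Total I = 27.67 in⁴.
Extreme fibre distance c = 3 in; S = I/c = 9.224 in³.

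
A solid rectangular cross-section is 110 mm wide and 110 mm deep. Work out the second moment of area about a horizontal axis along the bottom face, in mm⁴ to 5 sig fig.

I_base ≈ 4.8803 × 10⁷ mm⁴

The section: 110 × 110, A = 12 100 mm², y = 55 mm, Ī = 12 200 833 mm⁴.
Transfer it to the base of the section using Ī + A·d² with d = y − 0:
  the section: d = 55 mm → contributes +48 803 333 mm⁴
Total I = 48 803 333 mm⁴.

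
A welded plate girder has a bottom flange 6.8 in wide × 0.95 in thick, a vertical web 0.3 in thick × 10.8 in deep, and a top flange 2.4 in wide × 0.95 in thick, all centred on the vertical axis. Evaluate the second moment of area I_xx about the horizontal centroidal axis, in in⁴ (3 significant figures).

Split into non-overlapping primitives; take the origin at the lower-left of the bounding box.
Bottom plate: 6.8 × 0.95, A = 6.46 in², y = 0.475 in, Ī = 0.48585 in⁴.
Web plate: 0.3 × 10.8, A = 3.24 in², y = 6.35 in, Ī = 31.493 in⁴.
Top plate: 2.4 × 0.95, A = 2.28 in², y = 12.225 in, Ī = 0.17148 in⁴.
Centroid: ȳ = ΣA·y / ΣA = 4.3001 in.
Transfer each piece to the horizontal centroidal axis using Ī + A·d² with d = y − 4.3001:
  bottom plate: d = -3.8251 in → contributes +95.006 in⁴
  web plate: d = 2.0499 in → contributes +45.107 in⁴
  top plate: d = 7.9249 in → contributes +143.36 in⁴
Total I = 283.48 in⁴.

I_xx ≈ 283 in⁴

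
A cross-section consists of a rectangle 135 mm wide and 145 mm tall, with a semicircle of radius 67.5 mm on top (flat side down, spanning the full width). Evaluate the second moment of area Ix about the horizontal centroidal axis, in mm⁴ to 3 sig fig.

Treat the section as a set of non-overlapping primitives; coordinates are from the bounding-box lower-left.
Rectangular body: 135 × 145, A = 19 575 mm², y = 72.5 mm, Ī = 34 297 031 mm⁴.
Semicircular cap: semicircle r = 67.5, A = 7156.9 mm², y = 173.65 mm, Ī = 2 278 490 mm⁴.
Centroid: ȳ = ΣA·y / ΣA = 99.58 mm.
Transfer each piece to the horizontal centroidal axis using Ī + A·d² with d = y − 99.58:
  rectangular body: d = -27.08 mm → contributes +48 652 233 mm⁴
  semicircular cap: d = 74.068 mm → contributes +41 541 504 mm⁴
Total I = 90 193 737 mm⁴.

Ix ≈ 9.02 × 10⁷ mm⁴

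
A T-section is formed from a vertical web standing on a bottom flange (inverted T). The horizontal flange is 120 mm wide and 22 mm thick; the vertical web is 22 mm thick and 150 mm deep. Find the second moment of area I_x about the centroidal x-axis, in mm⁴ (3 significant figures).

Split into non-overlapping primitives; take the origin at the lower-left of the bounding box.
Flange: 120 × 22, A = 2 640 mm², y = 11 mm, Ī = 106 480 mm⁴.
Web: 22 × 150, A = 3 300 mm², y = 97 mm, Ī = 6 187 500 mm⁴.
Centroid: ȳ = ΣA·y / ΣA = 58.778 mm.
Transfer each piece to the centroidal x-axis using Ī + A·d² with d = y − 58.778:
  flange: d = -47.778 mm → contributes +6 132 850 mm⁴
  web: d = 38.222 mm → contributes +11 008 596 mm⁴
Total I = 17 141 447 mm⁴.

I_x ≈ 1.71 × 10⁷ mm⁴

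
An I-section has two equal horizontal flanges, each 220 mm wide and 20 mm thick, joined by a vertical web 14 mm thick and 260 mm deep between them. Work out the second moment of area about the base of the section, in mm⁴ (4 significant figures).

Treat the section as a set of non-overlapping primitives; coordinates are from the bounding-box lower-left.
Bottom flange: 220 × 20, A = 4 400 mm², y = 10 mm, Ī = 146 667 mm⁴.
Web: 14 × 260, A = 3 640 mm², y = 150 mm, Ī = 20 505 333 mm⁴.
Top flange: 220 × 20, A = 4 400 mm², y = 290 mm, Ī = 146 667 mm⁴.
Transfer each piece to the base of the section using Ī + A·d² with d = y − 0:
  bottom flange: d = 10 mm → contributes +586 667 mm⁴
  web: d = 150 mm → contributes +102 405 333 mm⁴
  top flange: d = 290 mm → contributes +370 186 667 mm⁴
Total I = 473 178 667 mm⁴.

I_base ≈ 4.732 × 10⁸ mm⁴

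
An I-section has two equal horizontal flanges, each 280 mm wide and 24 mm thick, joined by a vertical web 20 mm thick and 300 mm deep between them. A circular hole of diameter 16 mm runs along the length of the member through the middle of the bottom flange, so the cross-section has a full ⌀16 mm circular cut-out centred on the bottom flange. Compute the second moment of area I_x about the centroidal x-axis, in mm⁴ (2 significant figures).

Treat the section as a set of non-overlapping primitives; coordinates are from the bounding-box lower-left.
Bottom flange: 280 × 24, A = 6 720 mm², y = 12 mm, Ī = 322 560 mm⁴.
Web: 20 × 300, A = 6 000 mm², y = 174 mm, Ī = 45 000 000 mm⁴.
Top flange: 280 × 24, A = 6 720 mm², y = 336 mm, Ī = 322 560 mm⁴.
Hole (subtracted): ⌀16, A = 201.1 mm², y = 12 mm, Ī = 3 217 mm⁴.
Centroid: ȳ = ΣA·y / ΣA = 175.7 mm.
Transfer each piece to the centroidal x-axis using Ī + A·d² with d = y − 175.7:
  bottom flange: d = -163.7 mm → contributes +180 387 695 mm⁴
  web: d = -1.693 mm → contributes +45 017 198 mm⁴
  top flange: d = 160.3 mm → contributes +173 015 309 mm⁴
  hole: d = -163.7 mm → contributes −5 390 753 mm⁴
Total I = 393 029 448 mm⁴.

I_x ≈ 3.9 × 10⁸ mm⁴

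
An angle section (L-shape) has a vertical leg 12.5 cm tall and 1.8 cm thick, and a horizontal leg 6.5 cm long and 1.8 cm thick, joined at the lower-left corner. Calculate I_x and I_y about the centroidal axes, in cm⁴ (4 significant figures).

I_x ≈ 471.2 cm⁴, I_y ≈ 86.59 cm⁴

Split into non-overlapping primitives; take the origin at the lower-left of the bounding box.
Vertical leg: 1.8 × 12.5, A = 22.5 cm², y = 6.25 cm, Ī = 292.969 cm⁴.
Horizontal leg (remainder): 4.7 × 1.8, A = 8.46 cm², y = 0.9 cm, Ī = 2.2842 cm⁴.
Centroid: ȳ = ΣA·y / ΣA = 4.78808 cm.
Transfer each piece to the centroidal x-axis using Ī + A·d² with d = y − 4.78808:
  vertical leg: d = 1.46192 cm → contributes +341.056 cm⁴
  horizontal leg (remainder): d = -3.88808 cm → contributes +130.176 cm⁴
Total I = 471.231 cm⁴.
For the y-axis: x̄ = 1.78808 cm.
Repeating about the centroidal y-axis gives I_y = 86.5894 cm⁴.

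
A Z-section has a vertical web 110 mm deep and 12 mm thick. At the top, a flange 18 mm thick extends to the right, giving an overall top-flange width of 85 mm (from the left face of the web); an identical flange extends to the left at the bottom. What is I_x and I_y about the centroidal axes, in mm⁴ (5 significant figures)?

I_x ≈ 6.9628 × 10⁶ mm⁴, I_y ≈ 5.9297 × 10⁶ mm⁴

Split into non-overlapping primitives; take the origin at the lower-left of the bounding box.
Web: 12 × 110, A = 1 320 mm², y = 55 mm, Ī = 1 331 000 mm⁴.
Top flange (beyond web): 73 × 18, A = 1 314 mm², y = 101 mm, Ī = 35 478 mm⁴.
Bottom flange (beyond web): 73 × 18, A = 1 314 mm², y = 9 mm, Ī = 35 478 mm⁴.
Centroid: ȳ = ΣA·y / ΣA = 55 mm.
Transfer each piece to the centroidal x-axis using Ī + A·d² with d = y − 55:
  web: d = 0 mm → contributes +1 331 000 mm⁴
  top flange (beyond web): d = 46 mm → contributes +2 815 902 mm⁴
  bottom flange (beyond web): d = -46 mm → contributes +2 815 902 mm⁴
Total I = 6 962 804 mm⁴.
For the y-axis: x̄ = 79 mm.
Repeating about the centroidal y-axis gives I_y = 5 929 716 mm⁴.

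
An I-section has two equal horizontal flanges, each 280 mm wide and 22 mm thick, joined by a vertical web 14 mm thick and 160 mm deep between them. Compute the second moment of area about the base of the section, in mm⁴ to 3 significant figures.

I_base ≈ 2.59 × 10⁸ mm⁴

Split into non-overlapping primitives; take the origin at the lower-left of the bounding box.
Bottom flange: 280 × 22, A = 6 160 mm², y = 11 mm, Ī = 248 453 mm⁴.
Web: 14 × 160, A = 2 240 mm², y = 102 mm, Ī = 4 778 667 mm⁴.
Top flange: 280 × 22, A = 6 160 mm², y = 193 mm, Ī = 248 453 mm⁴.
Transfer each piece to the base of the section using Ī + A·d² with d = y − 0:
  bottom flange: d = 11 mm → contributes +993 813 mm⁴
  web: d = 102 mm → contributes +28 083 627 mm⁴
  top flange: d = 193 mm → contributes +229 702 293 mm⁴
Total I = 258 779 733 mm⁴.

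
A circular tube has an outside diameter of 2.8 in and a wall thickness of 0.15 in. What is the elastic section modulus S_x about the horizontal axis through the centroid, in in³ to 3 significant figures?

S_x ≈ 0.786 in³

Decompose the section into non-overlapping parts with the origin at the bottom-left of its bounding rectangle.
Outer circle: ⌀2.8, A = 6.1575 in², y = 1.4 in, Ī = 3.0172 in⁴.
Bore (subtracted): ⌀2.5, A = 4.9087 in², y = 1.4 in, Ī = 1.9175 in⁴.
By symmetry the centroid is at mid-height, ȳ = 1.4 in.
All pieces are centred on the horizontal axis through the centroid, so I = ΣĪ (holes subtracted) = 1.0997 in⁴.
Extreme fibre distance c = 1.4 in; S = I/c = 0.78551 in³.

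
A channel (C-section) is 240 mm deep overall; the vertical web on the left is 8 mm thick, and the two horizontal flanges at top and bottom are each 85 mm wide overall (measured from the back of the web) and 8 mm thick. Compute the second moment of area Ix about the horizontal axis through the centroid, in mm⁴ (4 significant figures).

Split into non-overlapping primitives; take the origin at the lower-left of the bounding box.
Web: 8 × 240, A = 1 920 mm², y = 120 mm, Ī = 9 216 000 mm⁴.
Top flange (beyond web): 77 × 8, A = 616 mm², y = 236 mm, Ī = 3285.33 mm⁴.
Bottom flange (beyond web): 77 × 8, A = 616 mm², y = 4 mm, Ī = 3285.33 mm⁴.
By symmetry the centroid is at mid-height, ȳ = 120 mm.
Transfer each piece to the horizontal axis through the centroid using Ī + A·d² with d = y − 120:
  web: d = 0 mm → contributes +9 216 000 mm⁴
  top flange (beyond web): d = 116 mm → contributes +8 292 181 mm⁴
  bottom flange (beyond web): d = -116 mm → contributes +8 292 181 mm⁴
Total I = 25 800 363 mm⁴.

Ix ≈ 2.580 × 10⁷ mm⁴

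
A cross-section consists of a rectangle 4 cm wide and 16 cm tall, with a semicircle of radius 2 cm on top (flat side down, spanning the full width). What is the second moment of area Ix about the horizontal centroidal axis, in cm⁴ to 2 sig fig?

Decompose the section into non-overlapping parts with the origin at the bottom-left of its bounding rectangle.
Rectangular body: 4 × 16, A = 64 cm², y = 8 cm, Ī = 1 365 cm⁴.
Semicircular cap: semicircle r = 2, A = 6.283 cm², y = 16.85 cm, Ī = 1.756 cm⁴.
Centroid: ȳ = ΣA·y / ΣA = 8.791 cm.
Transfer each piece to the horizontal centroidal axis using Ī + A·d² with d = y − 8.791:
  rectangular body: d = -0.7911 cm → contributes +1 405 cm⁴
  semicircular cap: d = 8.058 cm → contributes +409.7 cm⁴
Total I = 1 815 cm⁴.

Ix ≈ 1800 cm⁴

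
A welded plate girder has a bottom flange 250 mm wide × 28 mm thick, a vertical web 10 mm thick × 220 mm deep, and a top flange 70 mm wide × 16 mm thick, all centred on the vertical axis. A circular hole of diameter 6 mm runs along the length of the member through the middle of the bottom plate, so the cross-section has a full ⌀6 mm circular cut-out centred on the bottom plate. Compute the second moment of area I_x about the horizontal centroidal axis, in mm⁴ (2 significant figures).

I_x ≈ 8.0 × 10⁷ mm⁴

Decompose the section into non-overlapping parts with the origin at the bottom-left of its bounding rectangle.
Bottom plate: 250 × 28, A = 7 000 mm², y = 14 mm, Ī = 457 333 mm⁴.
Web plate: 10 × 220, A = 2 200 mm², y = 138 mm, Ī = 8 873 333 mm⁴.
Top plate: 70 × 16, A = 1 120 mm², y = 256 mm, Ī = 23 893 mm⁴.
Hole (subtracted): ⌀6, A = 28.27 mm², y = 14 mm, Ī = 63.62 mm⁴.
Centroid: ȳ = ΣA·y / ΣA = 66.84 mm.
Transfer each piece to the horizontal centroidal axis using Ī + A·d² with d = y − 66.84:
  bottom plate: d = -52.84 mm → contributes +20 003 605 mm⁴
  web plate: d = 71.16 mm → contributes +20 012 807 mm⁴
  top plate: d = 189.2 mm → contributes +40 098 141 mm⁴
  hole: d = -52.84 mm → contributes −79 015 mm⁴
Total I = 80 035 538 mm⁴.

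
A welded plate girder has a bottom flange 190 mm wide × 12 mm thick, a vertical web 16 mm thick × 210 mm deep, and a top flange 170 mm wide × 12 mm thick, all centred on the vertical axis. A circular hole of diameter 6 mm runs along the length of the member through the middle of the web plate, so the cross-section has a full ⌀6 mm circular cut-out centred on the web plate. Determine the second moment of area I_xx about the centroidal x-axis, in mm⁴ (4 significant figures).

I_xx ≈ 6.553 × 10⁷ mm⁴

Break the section into simple shapes (no overlaps), measuring from the bottom-left corner of the bounding box.
Bottom plate: 190 × 12, A = 2 280 mm², y = 6 mm, Ī = 27 360 mm⁴.
Web plate: 16 × 210, A = 3 360 mm², y = 117 mm, Ī = 12 348 000 mm⁴.
Top plate: 170 × 12, A = 2 040 mm², y = 228 mm, Ī = 24 480 mm⁴.
Hole (subtracted): ⌀6, A = 28.2743 mm², y = 117 mm, Ī = 63.6173 mm⁴.
Centroid: ȳ = ΣA·y / ΣA = 113.518 mm.
Transfer each piece to the centroidal x-axis using Ī + A·d² with d = y − 113.518:
  bottom plate: d = -107.518 mm → contributes +26 384 646 mm⁴
  web plate: d = 3.48157 mm → contributes +12 388 728 mm⁴
  top plate: d = 114.482 mm → contributes +26 760 780 mm⁴
  hole: d = 3.48157 mm → contributes −406.339 mm⁴
Total I = 65 533 747 mm⁴.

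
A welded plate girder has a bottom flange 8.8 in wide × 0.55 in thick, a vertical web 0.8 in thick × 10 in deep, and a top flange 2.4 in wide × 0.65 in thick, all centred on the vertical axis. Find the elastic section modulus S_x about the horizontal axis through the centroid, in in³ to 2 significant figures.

S_x ≈ 33 in³

Split into non-overlapping primitives; take the origin at the lower-left of the bounding box.
Bottom plate: 8.8 × 0.55, A = 4.84 in², y = 0.275 in, Ī = 0.122 in⁴.
Web plate: 0.8 × 10, A = 8 in², y = 5.55 in, Ī = 66.67 in⁴.
Top plate: 2.4 × 0.65, A = 1.56 in², y = 10.88 in, Ī = 0.05493 in⁴.
Centroid: ȳ = ΣA·y / ΣA = 4.354 in.
Transfer each piece to the horizontal axis through the centroid using Ī + A·d² with d = y − 4.354:
  bottom plate: d = -4.079 in → contributes +80.65 in⁴
  web plate: d = 1.196 in → contributes +78.11 in⁴
  top plate: d = 6.521 in → contributes +66.39 in⁴
Total I = 225.2 in⁴.
Extreme fibre distance c = 6.846 in; S = I/c = 32.89 in³.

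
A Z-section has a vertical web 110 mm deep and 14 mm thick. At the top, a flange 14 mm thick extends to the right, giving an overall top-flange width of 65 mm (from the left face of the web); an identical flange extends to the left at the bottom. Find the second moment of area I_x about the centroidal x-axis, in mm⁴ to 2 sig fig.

Treat the section as a set of non-overlapping primitives; coordinates are from the bounding-box lower-left.
Web: 14 × 110, A = 1 540 mm², y = 55 mm, Ī = 1 552 833 mm⁴.
Top flange (beyond web): 51 × 14, A = 714 mm², y = 103 mm, Ī = 11 662 mm⁴.
Bottom flange (beyond web): 51 × 14, A = 714 mm², y = 7 mm, Ī = 11 662 mm⁴.
Centroid: ȳ = ΣA·y / ΣA = 55 mm.
Transfer each piece to the centroidal x-axis using Ī + A·d² with d = y − 55:
  web: d = 0 mm → contributes +1 552 833 mm⁴
  top flange (beyond web): d = 48 mm → contributes +1 656 718 mm⁴
  bottom flange (beyond web): d = -48 mm → contributes +1 656 718 mm⁴
Total I = 4 866 269 mm⁴.

I_x ≈ 4.9 × 10⁶ mm⁴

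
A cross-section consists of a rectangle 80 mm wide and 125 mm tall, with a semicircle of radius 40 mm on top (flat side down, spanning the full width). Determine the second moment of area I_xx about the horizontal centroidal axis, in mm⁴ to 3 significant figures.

Split into non-overlapping primitives; take the origin at the lower-left of the bounding box.
Rectangular body: 80 × 125, A = 10 000 mm², y = 62.5 mm, Ī = 13 020 833 mm⁴.
Semicircular cap: semicircle r = 40, A = 2513.3 mm², y = 141.98 mm, Ī = 280 978 mm⁴.
Centroid: ȳ = ΣA·y / ΣA = 78.463 mm.
Transfer each piece to the horizontal centroidal axis using Ī + A·d² with d = y − 78.463:
  rectangular body: d = -15.963 mm → contributes +15 568 928 mm⁴
  semicircular cap: d = 63.514 mm → contributes +10 419 525 mm⁴
Total I = 25 988 453 mm⁴.

I_xx ≈ 2.60 × 10⁷ mm⁴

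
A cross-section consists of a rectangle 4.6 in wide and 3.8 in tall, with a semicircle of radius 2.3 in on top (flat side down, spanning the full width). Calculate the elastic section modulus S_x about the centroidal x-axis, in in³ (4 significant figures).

Treat the section as a set of non-overlapping primitives; coordinates are from the bounding-box lower-left.
Rectangular body: 4.6 × 3.8, A = 17.48 in², y = 1.9 in, Ī = 21.0343 in⁴.
Semicircular cap: semicircle r = 2.3, A = 8.30951 in², y = 4.77615 in, Ī = 3.07145 in⁴.
Centroid: ȳ = ΣA·y / ΣA = 2.82671 in.
Transfer each piece to the centroidal x-axis using Ī + A·d² with d = y − 2.82671:
  rectangular body: d = -0.92671 in → contributes +36.046 in⁴
  semicircular cap: d = 1.94944 in → contributes +34.6502 in⁴
Total I = 70.6962 in⁴.
Extreme fibre distance c = 3.27329 in; S = I/c = 21.5979 in³.

S_x ≈ 21.60 in³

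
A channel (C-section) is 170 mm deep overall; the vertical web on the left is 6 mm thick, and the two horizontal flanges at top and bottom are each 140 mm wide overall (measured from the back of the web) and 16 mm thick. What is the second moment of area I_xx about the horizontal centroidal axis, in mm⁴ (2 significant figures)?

Treat the section as a set of non-overlapping primitives; coordinates are from the bounding-box lower-left.
Web: 6 × 170, A = 1 020 mm², y = 85 mm, Ī = 2 456 500 mm⁴.
Top flange (beyond web): 134 × 16, A = 2 144 mm², y = 162 mm, Ī = 45 739 mm⁴.
Bottom flange (beyond web): 134 × 16, A = 2 144 mm², y = 8 mm, Ī = 45 739 mm⁴.
By symmetry the centroid is at mid-height, ȳ = 85 mm.
Transfer each piece to the horizontal centroidal axis using Ī + A·d² with d = y − 85:
  web: d = 0 mm → contributes +2 456 500 mm⁴
  top flange (beyond web): d = 77 mm → contributes +12 757 515 mm⁴
  bottom flange (beyond web): d = -77 mm → contributes +12 757 515 mm⁴
Total I = 27 971 529 mm⁴.

I_xx ≈ 2.8 × 10⁷ mm⁴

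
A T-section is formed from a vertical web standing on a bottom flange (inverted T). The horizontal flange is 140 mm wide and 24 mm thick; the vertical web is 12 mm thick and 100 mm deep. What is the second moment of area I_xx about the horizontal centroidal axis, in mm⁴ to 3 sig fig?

I_xx ≈ 4.56 × 10⁶ mm⁴

Split into non-overlapping primitives; take the origin at the lower-left of the bounding box.
Flange: 140 × 24, A = 3 360 mm², y = 12 mm, Ī = 161 280 mm⁴.
Web: 12 × 100, A = 1 200 mm², y = 74 mm, Ī = 1 000 000 mm⁴.
Centroid: ȳ = ΣA·y / ΣA = 28.316 mm.
Transfer each piece to the horizontal centroidal axis using Ī + A·d² with d = y − 28.316:
  flange: d = -16.316 mm → contributes +1 055 729 mm⁴
  web: d = 45.684 mm → contributes +3 504 457 mm⁴
Total I = 4 560 185 mm⁴.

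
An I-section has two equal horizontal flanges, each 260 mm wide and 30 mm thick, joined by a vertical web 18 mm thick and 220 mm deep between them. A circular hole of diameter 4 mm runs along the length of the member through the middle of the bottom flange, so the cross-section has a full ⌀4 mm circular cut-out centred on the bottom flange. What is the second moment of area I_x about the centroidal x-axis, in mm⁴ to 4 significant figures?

I_x ≈ 2.607 × 10⁸ mm⁴

Treat the section as a set of non-overlapping primitives; coordinates are from the bounding-box lower-left.
Bottom flange: 260 × 30, A = 7 800 mm², y = 15 mm, Ī = 585 000 mm⁴.
Web: 18 × 220, A = 3 960 mm², y = 140 mm, Ī = 15 972 000 mm⁴.
Top flange: 260 × 30, A = 7 800 mm², y = 265 mm, Ī = 585 000 mm⁴.
Hole (subtracted): ⌀4, A = 12.5664 mm², y = 15 mm, Ī = 12.5664 mm⁴.
Centroid: ȳ = ΣA·y / ΣA = 140.08 mm.
Transfer each piece to the centroidal x-axis using Ī + A·d² with d = y − 140.08:
  bottom flange: d = -125.08 mm → contributes +122 616 749 mm⁴
  web: d = -0.0803582 mm → contributes +15 972 026 mm⁴
  top flange: d = 124.92 mm → contributes +122 303 352 mm⁴
  hole: d = -125.08 mm → contributes −196 615 mm⁴
Total I = 260 695 512 mm⁴.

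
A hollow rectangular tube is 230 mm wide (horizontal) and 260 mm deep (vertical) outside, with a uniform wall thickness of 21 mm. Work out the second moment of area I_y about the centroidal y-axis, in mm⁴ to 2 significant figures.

I_y ≈ 1.4 × 10⁸ mm⁴

Break the section into simple shapes (no overlaps), measuring from the bottom-left corner of the bounding box.
Outer rectangle: 230 × 260, A = 59 800 mm², x = 115 mm, Ī = 263 618 333 mm⁴.
Inner void (subtracted): 188 × 218, A = 40 984 mm², x = 115 mm, Ī = 120 711 541 mm⁴.
By symmetry the centroid is at mid-width, x̄ = 115 mm.
All pieces are centred on the centroidal y-axis, so I = ΣĪ (holes subtracted) = 142 906 792 mm⁴.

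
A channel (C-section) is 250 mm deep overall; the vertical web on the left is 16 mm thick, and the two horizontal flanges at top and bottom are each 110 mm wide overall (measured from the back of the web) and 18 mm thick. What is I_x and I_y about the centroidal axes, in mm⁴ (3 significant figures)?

I_x ≈ 6.65 × 10⁷ mm⁴, I_y ≈ 8.12 × 10⁶ mm⁴

Break the section into simple shapes (no overlaps), measuring from the bottom-left corner of the bounding box.
Web: 16 × 250, A = 4 000 mm², y = 125 mm, Ī = 20 833 333 mm⁴.
Top flange (beyond web): 94 × 18, A = 1 692 mm², y = 241 mm, Ī = 45 684 mm⁴.
Bottom flange (beyond web): 94 × 18, A = 1 692 mm², y = 9 mm, Ī = 45 684 mm⁴.
By symmetry the centroid is at mid-height, ȳ = 125 mm.
Transfer each piece to the centroidal x-axis using Ī + A·d² with d = y − 125:
  web: d = 0 mm → contributes +20 833 333 mm⁴
  top flange (beyond web): d = 116 mm → contributes +22 813 236 mm⁴
  bottom flange (beyond web): d = -116 mm → contributes +22 813 236 mm⁴
Total I = 66 459 805 mm⁴.
For the y-axis: x̄ = 33.206 mm.
Repeating about the centroidal y-axis gives I_y = 8 122 372 mm⁴.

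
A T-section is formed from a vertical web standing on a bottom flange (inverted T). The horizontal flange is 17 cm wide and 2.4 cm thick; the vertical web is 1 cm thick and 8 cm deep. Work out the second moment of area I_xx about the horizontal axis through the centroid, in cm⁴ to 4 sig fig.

Break the section into simple shapes (no overlaps), measuring from the bottom-left corner of the bounding box.
Flange: 17 × 2.4, A = 40.8 cm², y = 1.2 cm, Ī = 19.584 cm⁴.
Web: 1 × 8, A = 8 cm², y = 6.4 cm, Ī = 42.6667 cm⁴.
Centroid: ȳ = ΣA·y / ΣA = 2.05246 cm.
Transfer each piece to the horizontal axis through the centroid using Ī + A·d² with d = y − 2.05246:
  flange: d = -0.852459 cm → contributes +49.2328 cm⁴
  web: d = 4.34754 cm → contributes +193.876 cm⁴
Total I = 243.108 cm⁴.

I_xx ≈ 243.1 cm⁴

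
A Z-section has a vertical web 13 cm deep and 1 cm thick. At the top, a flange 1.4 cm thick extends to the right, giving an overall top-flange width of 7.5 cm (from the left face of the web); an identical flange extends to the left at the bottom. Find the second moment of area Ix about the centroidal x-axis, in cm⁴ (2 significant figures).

Break the section into simple shapes (no overlaps), measuring from the bottom-left corner of the bounding box.
Web: 1 × 13, A = 13 cm², y = 6.5 cm, Ī = 183.1 cm⁴.
Top flange (beyond web): 6.5 × 1.4, A = 9.1 cm², y = 12.3 cm, Ī = 1.486 cm⁴.
Bottom flange (beyond web): 6.5 × 1.4, A = 9.1 cm², y = 0.7 cm, Ī = 1.486 cm⁴.
Centroid: ȳ = ΣA·y / ΣA = 6.5 cm.
Transfer each piece to the centroidal x-axis using Ī + A·d² with d = y − 6.5:
  web: d = 0 cm → contributes +183.1 cm⁴
  top flange (beyond web): d = 5.8 cm → contributes +307.6 cm⁴
  bottom flange (beyond web): d = -5.8 cm → contributes +307.6 cm⁴
Total I = 798.3 cm⁴.

Ix ≈ 800 cm⁴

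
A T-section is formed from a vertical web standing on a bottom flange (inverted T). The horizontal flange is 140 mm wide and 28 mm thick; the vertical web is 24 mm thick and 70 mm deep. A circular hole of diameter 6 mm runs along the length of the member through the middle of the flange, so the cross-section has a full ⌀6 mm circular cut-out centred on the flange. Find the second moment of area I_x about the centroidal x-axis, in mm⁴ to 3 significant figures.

Split into non-overlapping primitives; take the origin at the lower-left of the bounding box.
Flange: 140 × 28, A = 3 920 mm², y = 14 mm, Ī = 256 107 mm⁴.
Web: 24 × 70, A = 1 680 mm², y = 63 mm, Ī = 686 000 mm⁴.
Hole (subtracted): ⌀6, A = 28.274 mm², y = 14 mm, Ī = 63.617 mm⁴.
Centroid: ȳ = ΣA·y / ΣA = 28.775 mm.
Transfer each piece to the centroidal x-axis using Ī + A·d² with d = y − 28.775:
  flange: d = -14.775 mm → contributes +1 111 798 mm⁴
  web: d = 34.225 mm → contributes +2 653 915 mm⁴
  hole: d = -14.775 mm → contributes −6235.6 mm⁴
Total I = 3 759 478 mm⁴.

I_x ≈ 3.76 × 10⁶ mm⁴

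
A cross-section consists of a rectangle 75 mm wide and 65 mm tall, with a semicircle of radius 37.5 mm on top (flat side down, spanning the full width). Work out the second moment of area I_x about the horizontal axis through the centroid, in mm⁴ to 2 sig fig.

Break the section into simple shapes (no overlaps), measuring from the bottom-left corner of the bounding box.
Rectangular body: 75 × 65, A = 4 875 mm², y = 32.5 mm, Ī = 1 716 406 mm⁴.
Semicircular cap: semicircle r = 37.5, A = 2 209 mm², y = 80.92 mm, Ī = 217 049 mm⁴.
Centroid: ȳ = ΣA·y / ΣA = 47.6 mm.
Transfer each piece to the horizontal axis through the centroid using Ī + A·d² with d = y − 47.6:
  rectangular body: d = -15.1 mm → contributes +2 827 522 mm⁴
  semicircular cap: d = 33.32 mm → contributes +2 669 224 mm⁴
Total I = 5 496 747 mm⁴.

I_x ≈ 5.5 × 10⁶ mm⁴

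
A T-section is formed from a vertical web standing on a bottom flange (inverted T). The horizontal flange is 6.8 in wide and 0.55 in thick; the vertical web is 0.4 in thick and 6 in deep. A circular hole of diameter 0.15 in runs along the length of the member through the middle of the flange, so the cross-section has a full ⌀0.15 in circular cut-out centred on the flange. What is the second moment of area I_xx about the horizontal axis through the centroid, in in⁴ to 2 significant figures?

I_xx ≈ 23 in⁴

Decompose the section into non-overlapping parts with the origin at the bottom-left of its bounding rectangle.
Flange: 6.8 × 0.55, A = 3.74 in², y = 0.275 in, Ī = 0.09428 in⁴.
Web: 0.4 × 6, A = 2.4 in², y = 3.55 in, Ī = 7.2 in⁴.
Hole (subtracted): ⌀0.15, A = 0.01767 in², y = 0.275 in, Ī = 0.00002485 in⁴.
Centroid: ȳ = ΣA·y / ΣA = 1.559 in.
Transfer each piece to the horizontal axis through the centroid using Ī + A·d² with d = y − 1.559:
  flange: d = -1.284 in → contributes +6.259 in⁴
  web: d = 1.991 in → contributes +16.72 in⁴
  hole: d = -1.284 in → contributes −0.02915 in⁴
Total I = 22.94 in⁴.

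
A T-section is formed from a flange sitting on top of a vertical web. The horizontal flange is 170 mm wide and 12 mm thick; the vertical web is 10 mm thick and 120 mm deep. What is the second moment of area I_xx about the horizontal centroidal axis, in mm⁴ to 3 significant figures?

I_xx ≈ 4.76 × 10⁶ mm⁴

Decompose the section into non-overlapping parts with the origin at the bottom-left of its bounding rectangle.
Flange: 170 × 12, A = 2 040 mm², y = 126 mm, Ī = 24 480 mm⁴.
Web: 10 × 120, A = 1 200 mm², y = 60 mm, Ī = 1 440 000 mm⁴.
Centroid: ȳ = ΣA·y / ΣA = 101.56 mm.
Transfer each piece to the horizontal centroidal axis using Ī + A·d² with d = y − 101.56:
  flange: d = 24.444 mm → contributes +1 243 443 mm⁴
  web: d = -41.556 mm → contributes +3 512 237 mm⁴
Total I = 4 755 680 mm⁴.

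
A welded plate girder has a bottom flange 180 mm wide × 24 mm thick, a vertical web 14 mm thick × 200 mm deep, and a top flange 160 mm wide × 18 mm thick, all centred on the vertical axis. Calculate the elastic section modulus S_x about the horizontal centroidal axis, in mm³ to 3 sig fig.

S_x ≈ 7.05 × 10⁵ mm³

Treat the section as a set of non-overlapping primitives; coordinates are from the bounding-box lower-left.
Bottom plate: 180 × 24, A = 4 320 mm², y = 12 mm, Ī = 207 360 mm⁴.
Web plate: 14 × 200, A = 2 800 mm², y = 124 mm, Ī = 9 333 333 mm⁴.
Top plate: 160 × 18, A = 2 880 mm², y = 233 mm, Ī = 77 760 mm⁴.
Centroid: ȳ = ΣA·y / ΣA = 107.01 mm.
Transfer each piece to the horizontal centroidal axis using Ī + A·d² with d = y − 107.01:
  bottom plate: d = -95.008 mm → contributes +39 201 927 mm⁴
  web plate: d = 16.992 mm → contributes +10 141 772 mm⁴
  top plate: d = 125.99 mm → contributes +45 794 834 mm⁴
Total I = 95 138 533 mm⁴.
Extreme fibre distance c = 134.99 mm; S = I/c = 704 772 mm³.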